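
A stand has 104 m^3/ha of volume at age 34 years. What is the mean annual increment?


MAI = 104 / 34 = 3.0588 ≈ 3.06 m^3/ha/yr

3.06 m^3/ha/yr


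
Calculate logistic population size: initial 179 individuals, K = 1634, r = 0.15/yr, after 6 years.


(K - N0)/N0 = (1634 - 179)/179 = 1455/179 = 8.12849
r*t = 0.15 * 6 = 0.9; exp(-0.9) = 0.406570
8.12849 * 0.406570 = 3.30480
1 + 3.30480 = 4.30480
N = 1634 / 4.30480 = 379.576 ≈ 380

380


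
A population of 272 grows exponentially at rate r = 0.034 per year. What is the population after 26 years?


r*t = 0.034 * 26 = 0.884
exp(0.884) = 2.42056
N = 272 * 2.42056 = 658.392 ≈ 658

658


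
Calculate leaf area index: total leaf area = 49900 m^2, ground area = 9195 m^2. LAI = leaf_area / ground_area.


LAI = 49900 / 9195 = 5.4269 ≈ 5.43

5.43


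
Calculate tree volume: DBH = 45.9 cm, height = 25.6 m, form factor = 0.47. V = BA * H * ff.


(D/200)^2 = (45.9/200)^2 = 0.2295^2 = 0.05267025
BA = 3.141593 * 0.05267025 = 0.165468 m^2
V = 0.165468 * 25.6 * 0.47 = 1.99091 ≈ 1.991 m^3

1.991 m^3


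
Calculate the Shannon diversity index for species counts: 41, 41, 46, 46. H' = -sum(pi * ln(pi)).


Total N = 41 + 41 + 46 + 46 = 174
Per-species terms:
  p = 41/174 = 0.235632; ln(p) = -1.445484; p*ln(p) = 0.235632 * (-1.445484) = -0.340602
  p = 41/174 = 0.235632; ln(p) = -1.445484; p*ln(p) = 0.235632 * (-1.445484) = -0.340602
  p = 46/174 = 0.264368; ln(p) = -1.330413; p*ln(p) = 0.264368 * (-1.330413) = -0.351719
  p = 46/174 = 0.264368; ln(p) = -1.330413; p*ln(p) = 0.264368 * (-1.330413) = -0.351719
sum(p*ln(p)) = (-0.340602) + (-0.340602) + (-0.351719) + (-0.351719) = -1.384642
H' = -(-1.384642) = 1.384642 ≈ 1.3846

1.3846


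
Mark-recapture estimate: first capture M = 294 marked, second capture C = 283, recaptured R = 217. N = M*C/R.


N = M * C / R = 294 * 283 / 217 = 83202 / 217 = 383.42 ≈ 383

383 individuals


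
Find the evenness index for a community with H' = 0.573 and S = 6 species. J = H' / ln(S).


ln(6) = 1.79176
J = H' / ln(S) = 0.573 / 1.79176 = 0.319797 ≈ 0.3198

0.3198


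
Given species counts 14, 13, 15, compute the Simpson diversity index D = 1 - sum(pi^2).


Total N = 14 + 13 + 15 = 42
Per-species terms:
  p = 14/42 = 0.333333; p^2 = 0.333333^2 = 0.111111
  p = 13/42 = 0.309524; p^2 = 0.309524^2 = 0.095805
  p = 15/42 = 0.357143; p^2 = 0.357143^2 = 0.127551
sum(p^2) = 0.111111 + 0.095805 + 0.127551 = 0.334467
D = 1 - 0.334467 = 0.665533 ≈ 0.6655

0.6655


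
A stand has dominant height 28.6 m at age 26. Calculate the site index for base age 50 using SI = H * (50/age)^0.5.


50/26 = 1.92308
(1.92308)^0.5 = 1.38675
SI = 28.6 * 1.38675 = 39.6611 ≈ 39.7 m

39.7 m


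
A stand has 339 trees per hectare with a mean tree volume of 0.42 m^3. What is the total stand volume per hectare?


V_stand = 339 * 0.42 = 142.38 ≈ 142.4 m^3/ha

142.4 m^3/ha


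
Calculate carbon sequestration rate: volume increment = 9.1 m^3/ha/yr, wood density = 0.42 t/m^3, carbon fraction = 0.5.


C = 9.1 * 0.42 * 0.5 = 1.911 ≈ 1.91 t C/ha/yr

1.91 t C/ha/yr


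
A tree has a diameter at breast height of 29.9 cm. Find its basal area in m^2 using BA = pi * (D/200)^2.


D/200 = 29.9/200 = 0.1495 m
(D/200)^2 = 0.1495^2 = 0.02235025
BA = 3.141593 * 0.02235025 = 0.0702154 ≈ 0.0702 m^2

0.0702 m^2


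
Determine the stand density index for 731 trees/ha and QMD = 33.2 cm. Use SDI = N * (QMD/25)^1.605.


QMD/25 = 33.2/25 = 1.328
(1.328)^1.605 = exp(1.605 * ln(1.328)) = exp(1.605 * 0.283674) = exp(0.455297) = 1.57664
SDI = 731 * 1.57664 = 1152.52 ≈ 1153

1153


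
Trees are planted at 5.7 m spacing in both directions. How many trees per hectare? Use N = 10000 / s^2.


N = 10000 / 5.7^2 = 10000 / 32.49 = 307.787 ≈ 308 trees/ha

308 trees/ha


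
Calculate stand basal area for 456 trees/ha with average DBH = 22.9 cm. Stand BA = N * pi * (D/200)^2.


(D/200)^2 = (22.9/200)^2 = 0.1145^2 = 0.01311025
Individual BA = 3.141593 * 0.01311025 = 0.0411871 m^2
Stand BA = 456 * 0.0411871 = 18.7813 ≈ 18.78 m^2/ha

18.78 m^2/ha


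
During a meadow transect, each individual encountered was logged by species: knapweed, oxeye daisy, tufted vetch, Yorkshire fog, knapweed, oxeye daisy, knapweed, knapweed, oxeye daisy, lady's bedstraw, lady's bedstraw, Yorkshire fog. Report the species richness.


Total individuals logged = 12
Distinct species (count of individuals): knapweed (4), oxeye daisy (3), tufted vetch (1), Yorkshire fog (2), lady's bedstraw (2)
Species richness = number of distinct species = 5

5


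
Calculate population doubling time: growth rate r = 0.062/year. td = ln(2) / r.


td = ln(2) / 0.062 = 0.693147 / 0.062 = 11.1798 ≈ 11.2 years

11.2 years


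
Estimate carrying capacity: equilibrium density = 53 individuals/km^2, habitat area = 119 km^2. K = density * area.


K = 53 * 119 = 6307 individuals

6307 individuals


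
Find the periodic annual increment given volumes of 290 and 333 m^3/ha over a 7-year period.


PAI = (V2 - V1) / period = (333 - 290) / 7 = 43 / 7 = 6.1429 ≈ 6.14 m^3/ha/yr

6.14 m^3/ha/yr


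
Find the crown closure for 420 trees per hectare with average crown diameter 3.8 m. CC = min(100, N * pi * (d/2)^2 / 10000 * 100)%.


(d/2)^2 = (3.8/2)^2 = 1.9^2 = 3.61
Crown area = 3.141593 * 3.61 = 11.3412 m^2
N * area / 10000 * 100 = 420 * 11.3412 / 10000 * 100 = 47.6330
CC = min(100, 47.6330) = 47.6330 ≈ 47.6%

47.6%


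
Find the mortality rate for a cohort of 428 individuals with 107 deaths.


Mortality rate = 107 / 428 = 0.2500

0.2500


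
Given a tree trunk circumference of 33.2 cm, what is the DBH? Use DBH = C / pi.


DBH = C / pi = 33.2 / 3.141593 = 10.5679 ≈ 10.57 cm

10.57 cm


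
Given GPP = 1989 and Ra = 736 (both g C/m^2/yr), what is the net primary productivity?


NPP = GPP - Ra = 1989 - 736 = 1253 g C/m^2/yr

1253 g C/m^2/yr


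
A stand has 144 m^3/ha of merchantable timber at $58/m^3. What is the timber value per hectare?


Value = 144 * 58 = $8352/ha

$8352/ha


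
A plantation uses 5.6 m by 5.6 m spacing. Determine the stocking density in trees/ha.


N = 10000 / 5.6^2 = 10000 / 31.36 = 318.878 ≈ 319 trees/ha

319 trees/ha


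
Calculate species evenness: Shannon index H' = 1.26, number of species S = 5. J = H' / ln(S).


ln(5) = 1.60944
J = H' / ln(S) = 1.26 / 1.60944 = 0.782881 ≈ 0.7829

0.7829


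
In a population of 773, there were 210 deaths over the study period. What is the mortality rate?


Mortality rate = 210 / 773 = 0.271669 ≈ 0.2717

0.2717


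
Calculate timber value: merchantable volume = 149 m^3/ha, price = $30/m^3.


Value = 149 * 30 = $4470/ha

$4470/ha


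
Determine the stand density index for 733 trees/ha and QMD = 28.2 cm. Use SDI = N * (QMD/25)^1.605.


QMD/25 = 28.2/25 = 1.128
(1.128)^1.605 = exp(1.605 * ln(1.128)) = exp(1.605 * 0.120446) = exp(0.193316) = 1.21327
SDI = 733 * 1.21327 = 889.327 ≈ 889

889


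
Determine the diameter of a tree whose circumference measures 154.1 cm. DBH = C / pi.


DBH = C / pi = 154.1 / 3.141593 = 49.0515 ≈ 49.05 cm

49.05 cm


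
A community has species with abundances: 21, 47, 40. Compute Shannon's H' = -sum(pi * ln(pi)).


Total N = 21 + 47 + 40 = 108
Per-species terms:
  p = 21/108 = 0.194444; ln(p) = -1.637611; p*ln(p) = 0.194444 * (-1.637611) = -0.318424
  p = 47/108 = 0.435185; ln(p) = -0.831984; p*ln(p) = 0.435185 * (-0.831984) = -0.362067
  p = 40/108 = 0.370370; ln(p) = -0.993253; p*ln(p) = 0.370370 * (-0.993253) = -0.367871
sum(p*ln(p)) = (-0.318424) + (-0.362067) + (-0.367871) = -1.048362
H' = -(-1.048362) = 1.048362 ≈ 1.0484

1.0484


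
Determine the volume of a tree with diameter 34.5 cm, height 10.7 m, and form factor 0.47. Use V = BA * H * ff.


(D/200)^2 = (34.5/200)^2 = 0.1725^2 = 0.02975625
BA = 3.141593 * 0.02975625 = 0.0934820 m^2
V = 0.0934820 * 10.7 * 0.47 = 0.470121 ≈ 0.470 m^3

0.470 m^3


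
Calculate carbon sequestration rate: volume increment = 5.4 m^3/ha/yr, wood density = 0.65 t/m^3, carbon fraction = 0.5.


C = 5.4 * 0.65 * 0.5 = 1.755 ≈ 1.76 t C/ha/yr

1.76 t C/ha/yr


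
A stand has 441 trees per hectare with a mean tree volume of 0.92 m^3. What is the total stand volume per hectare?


V_stand = 441 * 0.92 = 405.72 ≈ 405.7 m^3/ha

405.7 m^3/ha


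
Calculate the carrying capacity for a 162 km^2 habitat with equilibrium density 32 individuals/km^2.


K = 32 * 162 = 5184 individuals

5184 individuals


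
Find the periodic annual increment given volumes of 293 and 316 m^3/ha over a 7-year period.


PAI = (V2 - V1) / period = (316 - 293) / 7 = 23 / 7 = 3.2857 ≈ 3.29 m^3/ha/yr

3.29 m^3/ha/yr


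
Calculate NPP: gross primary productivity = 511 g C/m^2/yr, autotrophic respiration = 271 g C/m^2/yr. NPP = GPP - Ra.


NPP = GPP - Ra = 511 - 271 = 240 g C/m^2/yr

240 g C/m^2/yr


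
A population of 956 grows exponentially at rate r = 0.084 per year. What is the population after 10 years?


r*t = 0.084 * 10 = 0.84
exp(0.84) = 2.31637
N = 956 * 2.31637 = 2214.45 ≈ 2214

2214


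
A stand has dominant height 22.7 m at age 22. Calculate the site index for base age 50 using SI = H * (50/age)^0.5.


50/22 = 2.27273
(2.27273)^0.5 = 1.50756
SI = 22.7 * 1.50756 = 34.2216 ≈ 34.2 m

34.2 m


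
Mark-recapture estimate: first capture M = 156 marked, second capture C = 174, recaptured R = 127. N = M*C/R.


N = M * C / R = 156 * 174 / 127 = 27144 / 127 = 213.73 ≈ 214

214 individuals


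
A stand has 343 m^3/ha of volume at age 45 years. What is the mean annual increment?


MAI = 343 / 45 = 7.6222 ≈ 7.62 m^3/ha/yr

7.62 m^3/ha/yr


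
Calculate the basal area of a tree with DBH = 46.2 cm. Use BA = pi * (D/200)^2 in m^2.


D/200 = 46.2/200 = 0.231 m
(D/200)^2 = 0.231^2 = 0.053361
BA = 3.141593 * 0.053361 = 0.167639 ≈ 0.1676 m^2

0.1676 m^2


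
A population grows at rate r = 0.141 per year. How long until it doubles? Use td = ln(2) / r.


td = ln(2) / 0.141 = 0.693147 / 0.141 = 4.91594 ≈ 4.9 years

4.9 years


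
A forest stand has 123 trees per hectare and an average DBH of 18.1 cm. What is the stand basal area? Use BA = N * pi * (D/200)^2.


(D/200)^2 = (18.1/200)^2 = 0.0905^2 = 0.00819025
Individual BA = 3.141593 * 0.00819025 = 0.0257304 m^2
Stand BA = 123 * 0.0257304 = 3.16484 ≈ 3.16 m^2/ha

3.16 m^2/ha


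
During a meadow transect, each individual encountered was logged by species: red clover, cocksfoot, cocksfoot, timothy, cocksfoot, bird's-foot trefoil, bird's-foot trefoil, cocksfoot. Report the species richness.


Total individuals logged = 8
Distinct species (count of individuals): red clover (1), cocksfoot (4), timothy (1), bird's-foot trefoil (2)
Species richness = number of distinct species = 4

4


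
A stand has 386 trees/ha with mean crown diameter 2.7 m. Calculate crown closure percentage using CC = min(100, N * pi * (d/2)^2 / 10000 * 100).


(d/2)^2 = (2.7/2)^2 = 1.35^2 = 1.8225
Crown area = 3.141593 * 1.8225 = 5.72555 m^2
N * area / 10000 * 100 = 386 * 5.72555 / 10000 * 100 = 22.1006
CC = min(100, 22.1006) = 22.1006 ≈ 22.1%

22.1%


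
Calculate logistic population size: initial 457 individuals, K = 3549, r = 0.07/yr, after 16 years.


(K - N0)/N0 = (3549 - 457)/457 = 3092/457 = 6.76586
r*t = 0.07 * 16 = 1.12; exp(-1.12) = 0.326280
6.76586 * 0.326280 = 2.20756
1 + 2.20756 = 3.20756
N = 3549 / 3.20756 = 1106.45 ≈ 1106

1106


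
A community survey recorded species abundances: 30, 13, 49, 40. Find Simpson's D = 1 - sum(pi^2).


Total N = 30 + 13 + 49 + 40 = 132
Per-species terms:
  p = 30/132 = 0.227273; p^2 = 0.227273^2 = 0.051653
  p = 13/132 = 0.098485; p^2 = 0.098485^2 = 0.009699
  p = 49/132 = 0.371212; p^2 = 0.371212^2 = 0.137798
  p = 40/132 = 0.303030; p^2 = 0.303030^2 = 0.091827
sum(p^2) = 0.051653 + 0.009699 + 0.137798 + 0.091827 = 0.290977
D = 1 - 0.290977 = 0.709023 ≈ 0.7090

0.7090


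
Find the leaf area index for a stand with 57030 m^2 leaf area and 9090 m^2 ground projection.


LAI = 57030 / 9090 = 6.2739 ≈ 6.27

6.27


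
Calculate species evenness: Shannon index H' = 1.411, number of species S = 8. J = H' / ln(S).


ln(8) = 2.07944
J = H' / ln(S) = 1.411 / 2.07944 = 0.678548 ≈ 0.6785

0.6785


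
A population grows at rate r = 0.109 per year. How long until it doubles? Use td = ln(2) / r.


td = ln(2) / 0.109 = 0.693147 / 0.109 = 6.35915 ≈ 6.4 years

6.4 years


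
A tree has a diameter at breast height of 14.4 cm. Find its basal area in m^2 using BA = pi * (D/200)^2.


D/200 = 14.4/200 = 0.072 m
(D/200)^2 = 0.072^2 = 0.005184
BA = 3.141593 * 0.005184 = 0.0162860 ≈ 0.0163 m^2

0.0163 m^2


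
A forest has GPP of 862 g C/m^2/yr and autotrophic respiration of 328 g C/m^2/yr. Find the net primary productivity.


NPP = GPP - Ra = 862 - 328 = 534 g C/m^2/yr

534 g C/m^2/yr


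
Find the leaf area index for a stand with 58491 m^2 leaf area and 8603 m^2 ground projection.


LAI = 58491 / 8603 = 6.7989 ≈ 6.80

6.80


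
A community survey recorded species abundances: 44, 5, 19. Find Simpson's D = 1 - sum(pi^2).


Total N = 44 + 5 + 19 = 68
Per-species terms:
  p = 44/68 = 0.647059; p^2 = 0.647059^2 = 0.418685
  p = 5/68 = 0.073529; p^2 = 0.073529^2 = 0.005407
  p = 19/68 = 0.279412; p^2 = 0.279412^2 = 0.078071
sum(p^2) = 0.418685 + 0.005407 + 0.078071 = 0.502163
D = 1 - 0.502163 = 0.497837 ≈ 0.4978

0.4978


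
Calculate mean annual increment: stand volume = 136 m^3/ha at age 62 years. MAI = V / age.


MAI = 136 / 62 = 2.1935 ≈ 2.19 m^3/ha/yr

2.19 m^3/ha/yr


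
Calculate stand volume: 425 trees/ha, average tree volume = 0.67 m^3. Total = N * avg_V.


V_stand = 425 * 0.67 = 284.75 ≈ 284.8 m^3/ha

284.8 m^3/ha


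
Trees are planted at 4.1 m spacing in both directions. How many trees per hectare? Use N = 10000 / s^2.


N = 10000 / 4.1^2 = 10000 / 16.81 = 594.884 ≈ 595 trees/ha

595 trees/ha


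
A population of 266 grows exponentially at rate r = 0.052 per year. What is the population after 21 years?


r*t = 0.052 * 21 = 1.092
exp(1.092) = 2.98023
N = 266 * 2.98023 = 792.741 ≈ 793

793


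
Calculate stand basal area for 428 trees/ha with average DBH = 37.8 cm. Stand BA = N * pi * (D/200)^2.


(D/200)^2 = (37.8/200)^2 = 0.189^2 = 0.035721
Individual BA = 3.141593 * 0.035721 = 0.112221 m^2
Stand BA = 428 * 0.112221 = 48.0306 ≈ 48.03 m^2/ha

48.03 m^2/ha


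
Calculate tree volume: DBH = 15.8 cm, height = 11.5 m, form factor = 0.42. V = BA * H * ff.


(D/200)^2 = (15.8/200)^2 = 0.079^2 = 0.006241
BA = 3.141593 * 0.006241 = 0.0196067 m^2
V = 0.0196067 * 11.5 * 0.42 = 0.0947004 ≈ 0.095 m^3

0.095 m^3


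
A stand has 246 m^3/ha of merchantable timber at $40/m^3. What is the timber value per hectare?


Value = 246 * 40 = $9840/ha

$9840/ha


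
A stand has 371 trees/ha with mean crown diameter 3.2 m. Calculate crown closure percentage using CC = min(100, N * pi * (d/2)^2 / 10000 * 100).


(d/2)^2 = (3.2/2)^2 = 1.6^2 = 2.56
Crown area = 3.141593 * 2.56 = 8.04248 m^2
N * area / 10000 * 100 = 371 * 8.04248 / 10000 * 100 = 29.8376
CC = min(100, 29.8376) = 29.8376 ≈ 29.8%

29.8%


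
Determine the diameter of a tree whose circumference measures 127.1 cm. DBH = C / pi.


DBH = C / pi = 127.1 / 3.141593 = 40.4572 ≈ 40.46 cm

40.46 cm


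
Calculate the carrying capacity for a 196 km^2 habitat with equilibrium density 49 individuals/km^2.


K = 49 * 196 = 9604 individuals

9604 individuals


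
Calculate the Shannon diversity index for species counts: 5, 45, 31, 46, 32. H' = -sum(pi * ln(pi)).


Total N = 5 + 45 + 31 + 46 + 32 = 159
Per-species terms:
  p = 5/159 = 0.031447; ln(p) = -3.459452; p*ln(p) = 0.031447 * (-3.459452) = -0.108789
  p = 45/159 = 0.283019; ln(p) = -1.262241; p*ln(p) = 0.283019 * (-1.262241) = -0.357238
  p = 31/159 = 0.194969; ln(p) = -1.634915; p*ln(p) = 0.194969 * (-1.634915) = -0.318758
  p = 46/159 = 0.289308; ln(p) = -1.240263; p*ln(p) = 0.289308 * (-1.240263) = -0.358818
  p = 32/159 = 0.201258; ln(p) = -1.603168; p*ln(p) = 0.201258 * (-1.603168) = -0.322650
sum(p*ln(p)) = (-0.108789) + (-0.357238) + (-0.318758) + (-0.358818) + (-0.322650) = -1.466253
H' = -(-1.466253) = 1.466253 ≈ 1.4663

1.4663


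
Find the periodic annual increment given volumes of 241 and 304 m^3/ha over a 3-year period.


PAI = (V2 - V1) / period = (304 - 241) / 3 = 63 / 3 = 21.00 m^3/ha/yr

21.00 m^3/ha/yr


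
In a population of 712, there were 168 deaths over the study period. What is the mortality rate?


Mortality rate = 168 / 712 = 0.235955 ≈ 0.2360

0.2360


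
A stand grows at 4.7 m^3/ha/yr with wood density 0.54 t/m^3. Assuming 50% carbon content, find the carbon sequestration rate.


C = 4.7 * 0.54 * 0.5 = 1.269 ≈ 1.27 t C/ha/yr

1.27 t C/ha/yr


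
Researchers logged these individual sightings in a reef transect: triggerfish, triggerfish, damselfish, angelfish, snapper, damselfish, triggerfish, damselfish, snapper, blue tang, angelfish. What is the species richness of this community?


Total individuals logged = 11
Distinct species (count of individuals): triggerfish (3), damselfish (3), angelfish (2), snapper (2), blue tang (1)
Species richness = number of distinct species = 5

5


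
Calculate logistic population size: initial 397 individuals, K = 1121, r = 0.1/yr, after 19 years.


(K - N0)/N0 = (1121 - 397)/397 = 724/397 = 1.82368
r*t = 0.1 * 19 = 1.9; exp(-1.9) = 0.149569
1.82368 * 0.149569 = 0.272766
1 + 0.272766 = 1.27277
N = 1121 / 1.27277 = 880.756 ≈ 881

881


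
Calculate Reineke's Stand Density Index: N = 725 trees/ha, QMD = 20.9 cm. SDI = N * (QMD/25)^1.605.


QMD/25 = 20.9/25 = 0.836
(0.836)^1.605 = exp(1.605 * ln(0.836)) = exp(1.605 * (-0.179127)) = exp(-0.287499) = 0.750137
SDI = 725 * 0.750137 = 543.849 ≈ 544

544


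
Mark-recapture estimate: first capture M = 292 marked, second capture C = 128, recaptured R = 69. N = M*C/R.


N = M * C / R = 292 * 128 / 69 = 37376 / 69 = 541.68 ≈ 542

542 individuals


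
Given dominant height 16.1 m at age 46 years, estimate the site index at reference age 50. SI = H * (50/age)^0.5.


50/46 = 1.08696
(1.08696)^0.5 = 1.04257
SI = 16.1 * 1.04257 = 16.7854 ≈ 16.8 m

16.8 m


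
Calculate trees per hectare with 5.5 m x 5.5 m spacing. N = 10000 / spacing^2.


N = 10000 / 5.5^2 = 10000 / 30.25 = 330.579 ≈ 331 trees/ha

331 trees/ha


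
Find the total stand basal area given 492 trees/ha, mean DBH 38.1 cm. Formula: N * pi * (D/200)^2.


(D/200)^2 = (38.1/200)^2 = 0.1905^2 = 0.03629025
Individual BA = 3.141593 * 0.03629025 = 0.114009 m^2
Stand BA = 492 * 0.114009 = 56.0924 ≈ 56.09 m^2/ha

56.09 m^2/ha


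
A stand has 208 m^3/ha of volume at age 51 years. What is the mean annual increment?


MAI = 208 / 51 = 4.0784 ≈ 4.08 m^3/ha/yr

4.08 m^3/ha/yr


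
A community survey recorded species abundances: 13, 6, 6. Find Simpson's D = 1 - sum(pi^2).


Total N = 13 + 6 + 6 = 25
Per-species terms:
  p = 13/25 = 0.520000; p^2 = 0.520000^2 = 0.270400
  p = 6/25 = 0.240000; p^2 = 0.240000^2 = 0.057600
  p = 6/25 = 0.240000; p^2 = 0.240000^2 = 0.057600
sum(p^2) = 0.270400 + 0.057600 + 0.057600 = 0.385600
D = 1 - 0.385600 = 0.614400 ≈ 0.6144

0.6144


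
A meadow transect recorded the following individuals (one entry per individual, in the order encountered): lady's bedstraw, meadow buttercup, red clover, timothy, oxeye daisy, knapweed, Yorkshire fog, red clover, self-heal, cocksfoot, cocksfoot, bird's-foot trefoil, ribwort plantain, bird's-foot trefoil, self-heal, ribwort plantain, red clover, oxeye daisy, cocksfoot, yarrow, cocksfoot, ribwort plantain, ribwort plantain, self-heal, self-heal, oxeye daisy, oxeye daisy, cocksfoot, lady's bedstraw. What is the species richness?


Total individuals logged = 29
Distinct species (count of individuals): lady's bedstraw (2), meadow buttercup (1), red clover (3), timothy (1), oxeye daisy (4), knapweed (1), Yorkshire fog (1), self-heal (4), cocksfoot (5), bird's-foot trefoil (2), ribwort plantain (4), yarrow (1)
Species richness = number of distinct species = 12

12


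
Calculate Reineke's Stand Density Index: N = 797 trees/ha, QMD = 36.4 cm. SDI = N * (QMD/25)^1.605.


QMD/25 = 36.4/25 = 1.456
(1.456)^1.605 = exp(1.605 * ln(1.456)) = exp(1.605 * 0.375693) = exp(0.602987) = 1.82757
SDI = 797 * 1.82757 = 1456.57 ≈ 1457

1457


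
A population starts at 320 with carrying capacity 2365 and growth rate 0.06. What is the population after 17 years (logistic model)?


(K - N0)/N0 = (2365 - 320)/320 = 2045/320 = 6.39063
r*t = 0.06 * 17 = 1.02; exp(-1.02) = 0.360595
6.39063 * 0.360595 = 2.30443
1 + 2.30443 = 3.30443
N = 2365 / 3.30443 = 715.706 ≈ 716

716


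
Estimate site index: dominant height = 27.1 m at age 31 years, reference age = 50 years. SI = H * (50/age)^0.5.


50/31 = 1.61290
(1.61290)^0.5 = 1.27000
SI = 27.1 * 1.27000 = 34.4170 ≈ 34.4 m

34.4 m


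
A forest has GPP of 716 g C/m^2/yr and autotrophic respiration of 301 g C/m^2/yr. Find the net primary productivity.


NPP = GPP - Ra = 716 - 301 = 415 g C/m^2/yr

415 g C/m^2/yr


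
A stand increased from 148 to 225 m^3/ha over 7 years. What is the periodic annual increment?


PAI = (V2 - V1) / period = (225 - 148) / 7 = 77 / 7 = 11.00 m^3/ha/yr

11.00 m^3/ha/yr


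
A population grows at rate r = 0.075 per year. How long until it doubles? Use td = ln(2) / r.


td = ln(2) / 0.075 = 0.693147 / 0.075 = 9.24196 ≈ 9.2 years

9.2 years


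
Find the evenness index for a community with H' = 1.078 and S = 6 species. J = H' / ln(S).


ln(6) = 1.79176
J = H' / ln(S) = 1.078 / 1.79176 = 0.601643 ≈ 0.6016

0.6016


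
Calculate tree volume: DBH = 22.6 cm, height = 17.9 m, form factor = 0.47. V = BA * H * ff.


(D/200)^2 = (22.6/200)^2 = 0.113^2 = 0.012769
BA = 3.141593 * 0.012769 = 0.0401150 m^2
V = 0.0401150 * 17.9 * 0.47 = 0.337487 ≈ 0.337 m^3

0.337 m^3


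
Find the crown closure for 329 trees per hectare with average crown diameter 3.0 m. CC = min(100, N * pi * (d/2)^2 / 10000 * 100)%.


(d/2)^2 = (3.0/2)^2 = 1.5^2 = 2.25
Crown area = 3.141593 * 2.25 = 7.06858 m^2
N * area / 10000 * 100 = 329 * 7.06858 / 10000 * 100 = 23.2556
CC = min(100, 23.2556) = 23.2556 ≈ 23.3%

23.3%


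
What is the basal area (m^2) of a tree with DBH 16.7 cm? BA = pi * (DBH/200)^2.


D/200 = 16.7/200 = 0.0835 m
(D/200)^2 = 0.0835^2 = 0.00697225
BA = 3.141593 * 0.00697225 = 0.0219040 ≈ 0.0219 m^2

0.0219 m^2


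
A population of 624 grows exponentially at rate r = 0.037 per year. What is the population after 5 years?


r*t = 0.037 * 5 = 0.185
exp(0.185) = 1.20322
N = 624 * 1.20322 = 750.809 ≈ 751

751


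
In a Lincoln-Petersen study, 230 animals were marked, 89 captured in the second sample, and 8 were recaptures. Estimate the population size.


N = M * C / R = 230 * 89 / 8 = 20470 / 8 = 2558.75 ≈ 2559

2559 individuals


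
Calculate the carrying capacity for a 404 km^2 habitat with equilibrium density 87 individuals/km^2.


K = 87 * 404 = 35148 individuals

35148 individuals


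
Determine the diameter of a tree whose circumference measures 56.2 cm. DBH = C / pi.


DBH = C / pi = 56.2 / 3.141593 = 17.8890 ≈ 17.89 cm

17.89 cm


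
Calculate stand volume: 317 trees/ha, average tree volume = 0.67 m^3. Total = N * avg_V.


V_stand = 317 * 0.67 = 212.39 ≈ 212.4 m^3/ha

212.4 m^3/ha


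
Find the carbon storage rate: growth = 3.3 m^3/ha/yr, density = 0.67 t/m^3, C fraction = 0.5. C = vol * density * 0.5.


C = 3.3 * 0.67 * 0.5 = 1.1055 ≈ 1.11 t C/ha/yr

1.11 t C/ha/yr


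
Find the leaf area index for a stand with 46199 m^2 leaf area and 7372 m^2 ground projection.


LAI = 46199 / 7372 = 6.2668 ≈ 6.27

6.27


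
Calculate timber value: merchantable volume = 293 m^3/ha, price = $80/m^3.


Value = 293 * 80 = $23440/ha

$23440/ha


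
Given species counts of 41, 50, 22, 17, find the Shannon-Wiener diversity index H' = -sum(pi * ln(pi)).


Total N = 41 + 50 + 22 + 17 = 130
Per-species terms:
  p = 41/130 = 0.315385; ln(p) = -1.153961; p*ln(p) = 0.315385 * (-1.153961) = -0.363942
  p = 50/130 = 0.384615; ln(p) = -0.955512; p*ln(p) = 0.384615 * (-0.955512) = -0.367504
  p = 22/130 = 0.169231; ln(p) = -1.776491; p*ln(p) = 0.169231 * (-1.776491) = -0.300637
  p = 17/130 = 0.130769; ln(p) = -2.034323; p*ln(p) = 0.130769 * (-2.034323) = -0.266026
sum(p*ln(p)) = (-0.363942) + (-0.367504) + (-0.300637) + (-0.266026) = -1.298109
H' = -(-1.298109) = 1.298109 ≈ 1.2981

1.2981


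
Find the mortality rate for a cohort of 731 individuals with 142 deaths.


Mortality rate = 142 / 731 = 0.194254 ≈ 0.1943

0.1943


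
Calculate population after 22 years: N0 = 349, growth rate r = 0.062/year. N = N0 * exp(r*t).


r*t = 0.062 * 22 = 1.364
exp(1.364) = 3.91181
N = 349 * 3.91181 = 1365.22 ≈ 1365

1365


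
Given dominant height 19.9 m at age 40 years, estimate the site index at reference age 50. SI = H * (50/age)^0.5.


50/40 = 1.25000
(1.25000)^0.5 = 1.11803
SI = 19.9 * 1.11803 = 22.2488 ≈ 22.2 m

22.2 m


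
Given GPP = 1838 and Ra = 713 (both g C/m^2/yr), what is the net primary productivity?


NPP = GPP - Ra = 1838 - 713 = 1125 g C/m^2/yr

1125 g C/m^2/yr


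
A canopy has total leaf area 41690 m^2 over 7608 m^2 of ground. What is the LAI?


LAI = 41690 / 7608 = 5.4798 ≈ 5.48

5.48


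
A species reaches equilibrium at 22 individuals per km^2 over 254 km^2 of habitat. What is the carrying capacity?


K = 22 * 254 = 5588 individuals

5588 individuals


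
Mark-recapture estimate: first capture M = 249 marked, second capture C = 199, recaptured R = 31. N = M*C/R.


N = M * C / R = 249 * 199 / 31 = 49551 / 31 = 1598.42 ≈ 1598

1598 individuals


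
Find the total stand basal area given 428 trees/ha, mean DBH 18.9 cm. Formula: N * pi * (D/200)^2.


(D/200)^2 = (18.9/200)^2 = 0.0945^2 = 0.00893025
Individual BA = 3.141593 * 0.00893025 = 0.0280552 m^2
Stand BA = 428 * 0.0280552 = 12.0076 ≈ 12.01 m^2/ha

12.01 m^2/ha


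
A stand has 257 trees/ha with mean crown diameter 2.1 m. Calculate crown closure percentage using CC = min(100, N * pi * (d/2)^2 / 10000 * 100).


(d/2)^2 = (2.1/2)^2 = 1.05^2 = 1.1025
Crown area = 3.141593 * 1.1025 = 3.46361 m^2
N * area / 10000 * 100 = 257 * 3.46361 / 10000 * 100 = 8.90148
CC = min(100, 8.90148) = 8.90148 ≈ 8.9%

8.9%


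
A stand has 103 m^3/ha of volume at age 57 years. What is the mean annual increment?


MAI = 103 / 57 = 1.8070 ≈ 1.81 m^3/ha/yr

1.81 m^3/ha/yr


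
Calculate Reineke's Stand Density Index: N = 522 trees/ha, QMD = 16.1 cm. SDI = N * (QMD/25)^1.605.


QMD/25 = 16.1/25 = 0.644
(0.644)^1.605 = exp(1.605 * ln(0.644)) = exp(1.605 * (-0.440057)) = exp(-0.706291) = 0.493471
SDI = 522 * 0.493471 = 257.592 ≈ 258

258


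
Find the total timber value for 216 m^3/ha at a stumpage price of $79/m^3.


Value = 216 * 79 = $17064/ha

$17064/ha


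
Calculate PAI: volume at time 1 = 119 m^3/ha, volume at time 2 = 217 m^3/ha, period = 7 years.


PAI = (V2 - V1) / period = (217 - 119) / 7 = 98 / 7 = 14.00 m^3/ha/yr

14.00 m^3/ha/yr


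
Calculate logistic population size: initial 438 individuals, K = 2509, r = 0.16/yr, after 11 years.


(K - N0)/N0 = (2509 - 438)/438 = 2071/438 = 4.72831
r*t = 0.16 * 11 = 1.76; exp(-1.76) = 0.172045
4.72831 * 0.172045 = 0.813482
1 + 0.813482 = 1.81348
N = 2509 / 1.81348 = 1383.53 ≈ 1384

1384


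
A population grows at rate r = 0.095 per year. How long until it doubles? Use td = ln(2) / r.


td = ln(2) / 0.095 = 0.693147 / 0.095 = 7.29628 ≈ 7.3 years

7.3 years


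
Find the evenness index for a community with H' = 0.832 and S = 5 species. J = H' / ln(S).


ln(5) = 1.60944
J = H' / ln(S) = 0.832 / 1.60944 = 0.516950 ≈ 0.5170

0.5170


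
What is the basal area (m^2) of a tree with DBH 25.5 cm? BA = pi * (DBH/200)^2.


D/200 = 25.5/200 = 0.1275 m
(D/200)^2 = 0.1275^2 = 0.01625625
BA = 3.141593 * 0.01625625 = 0.0510705 ≈ 0.0511 m^2

0.0511 m^2


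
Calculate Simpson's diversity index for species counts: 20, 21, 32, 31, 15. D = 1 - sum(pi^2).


Total N = 20 + 21 + 32 + 31 + 15 = 119
Per-species terms:
  p = 20/119 = 0.168067; p^2 = 0.168067^2 = 0.028247
  p = 21/119 = 0.176471; p^2 = 0.176471^2 = 0.031142
  p = 32/119 = 0.268908; p^2 = 0.268908^2 = 0.072312
  p = 31/119 = 0.260504; p^2 = 0.260504^2 = 0.067862
  p = 15/119 = 0.126050; p^2 = 0.126050^2 = 0.015889
sum(p^2) = 0.028247 + 0.031142 + 0.072312 + 0.067862 + 0.015889 = 0.215452
D = 1 - 0.215452 = 0.784548 ≈ 0.7845

0.7845


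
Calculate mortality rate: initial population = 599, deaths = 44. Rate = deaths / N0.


Mortality rate = 44 / 599 = 0.073456 ≈ 0.0735

0.0735


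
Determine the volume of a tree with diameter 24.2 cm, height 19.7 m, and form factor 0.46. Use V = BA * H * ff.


(D/200)^2 = (24.2/200)^2 = 0.121^2 = 0.014641
BA = 3.141593 * 0.014641 = 0.0459961 m^2
V = 0.0459961 * 19.7 * 0.46 = 0.416817 ≈ 0.417 m^3

0.417 m^3


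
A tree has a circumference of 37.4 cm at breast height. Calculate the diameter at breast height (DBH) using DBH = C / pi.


DBH = C / pi = 37.4 / 3.141593 = 11.9048 ≈ 11.90 cm

11.90 cm


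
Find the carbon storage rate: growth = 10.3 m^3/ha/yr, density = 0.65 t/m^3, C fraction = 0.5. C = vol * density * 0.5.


C = 10.3 * 0.65 * 0.5 = 3.3475 ≈ 3.35 t C/ha/yr

3.35 t C/ha/yr


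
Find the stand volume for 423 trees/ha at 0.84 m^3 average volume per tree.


V_stand = 423 * 0.84 = 355.32 ≈ 355.3 m^3/ha

355.3 m^3/ha


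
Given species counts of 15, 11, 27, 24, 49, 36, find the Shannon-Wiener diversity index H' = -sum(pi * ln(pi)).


Total N = 15 + 11 + 27 + 24 + 49 + 36 = 162
Per-species terms:
  p = 15/162 = 0.092593; ln(p) = -2.379542; p*ln(p) = 0.092593 * (-2.379542) = -0.220329
  p = 11/162 = 0.067901; ln(p) = -2.689705; p*ln(p) = 0.067901 * (-2.689705) = -0.182634
  p = 27/162 = 0.166667; ln(p) = -1.791757; p*ln(p) = 0.166667 * (-1.791757) = -0.298627
  p = 24/162 = 0.148148; ln(p) = -1.909544; p*ln(p) = 0.148148 * (-1.909544) = -0.282895
  p = 49/162 = 0.302469; ln(p) = -1.195776; p*ln(p) = 0.302469 * (-1.195776) = -0.361685
  p = 36/162 = 0.222222; ln(p) = -1.504078; p*ln(p) = 0.222222 * (-1.504078) = -0.334239
sum(p*ln(p)) = (-0.220329) + (-0.182634) + (-0.298627) + (-0.282895) + (-0.361685) + (-0.334239) = -1.680409
H' = -(-1.680409) = 1.680409 ≈ 1.6804

1.6804


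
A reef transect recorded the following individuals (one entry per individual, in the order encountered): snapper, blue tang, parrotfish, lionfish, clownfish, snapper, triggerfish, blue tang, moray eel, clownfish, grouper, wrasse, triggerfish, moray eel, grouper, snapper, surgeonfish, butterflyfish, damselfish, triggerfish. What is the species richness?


Total individuals logged = 20
Distinct species (count of individuals): snapper (3), blue tang (2), parrotfish (1), lionfish (1), clownfish (2), triggerfish (3), moray eel (2), grouper (2), wrasse (1), surgeonfish (1), butterflyfish (1), damselfish (1)
Species richness = number of distinct species = 12

12


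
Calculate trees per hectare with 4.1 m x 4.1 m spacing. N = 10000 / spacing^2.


N = 10000 / 4.1^2 = 10000 / 16.81 = 594.884 ≈ 595 trees/ha

595 trees/ha


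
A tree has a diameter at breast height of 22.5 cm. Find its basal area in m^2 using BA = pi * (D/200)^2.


D/200 = 22.5/200 = 0.1125 m
(D/200)^2 = 0.1125^2 = 0.01265625
BA = 3.141593 * 0.01265625 = 0.0397608 ≈ 0.0398 m^2

0.0398 m^2


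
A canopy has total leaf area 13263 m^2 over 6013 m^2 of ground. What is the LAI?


LAI = 13263 / 6013 = 2.2057 ≈ 2.21

2.21


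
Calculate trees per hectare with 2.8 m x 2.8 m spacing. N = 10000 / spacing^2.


N = 10000 / 2.8^2 = 10000 / 7.84 = 1275.51 ≈ 1276 trees/ha

1276 trees/ha


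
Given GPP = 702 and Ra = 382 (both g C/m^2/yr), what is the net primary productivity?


NPP = GPP - Ra = 702 - 382 = 320 g C/m^2/yr

320 g C/m^2/yr


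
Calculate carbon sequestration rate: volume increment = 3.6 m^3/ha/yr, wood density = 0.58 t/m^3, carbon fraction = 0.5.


C = 3.6 * 0.58 * 0.5 = 1.044 ≈ 1.04 t C/ha/yr

1.04 t C/ha/yr


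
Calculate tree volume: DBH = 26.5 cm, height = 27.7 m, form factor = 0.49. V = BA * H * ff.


(D/200)^2 = (26.5/200)^2 = 0.1325^2 = 0.01755625
BA = 3.141593 * 0.01755625 = 0.0551546 m^2
V = 0.0551546 * 27.7 * 0.49 = 0.748613 ≈ 0.749 m^3

0.749 m^3


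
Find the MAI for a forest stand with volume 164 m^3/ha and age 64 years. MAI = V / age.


MAI = 164 / 64 = 2.5625 ≈ 2.56 m^3/ha/yr

2.56 m^3/ha/yr


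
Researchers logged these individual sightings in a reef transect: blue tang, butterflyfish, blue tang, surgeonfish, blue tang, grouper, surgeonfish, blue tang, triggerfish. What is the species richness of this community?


Total individuals logged = 9
Distinct species (count of individuals): blue tang (4), butterflyfish (1), surgeonfish (2), grouper (1), triggerfish (1)
Species richness = number of distinct species = 5

5


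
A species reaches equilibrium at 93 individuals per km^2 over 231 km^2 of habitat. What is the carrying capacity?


K = 93 * 231 = 21483 individuals

21483 individuals


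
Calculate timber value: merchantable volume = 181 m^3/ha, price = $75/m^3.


Value = 181 * 75 = $13575/ha

$13575/ha


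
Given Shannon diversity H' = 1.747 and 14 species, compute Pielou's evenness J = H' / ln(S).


ln(14) = 2.63906
J = H' / ln(S) = 1.747 / 2.63906 = 0.661978 ≈ 0.6620

0.6620


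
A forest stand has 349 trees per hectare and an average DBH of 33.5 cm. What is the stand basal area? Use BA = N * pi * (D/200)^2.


(D/200)^2 = (33.5/200)^2 = 0.1675^2 = 0.02805625
Individual BA = 3.141593 * 0.02805625 = 0.0881413 m^2
Stand BA = 349 * 0.0881413 = 30.7613 ≈ 30.76 m^2/ha

30.76 m^2/ha


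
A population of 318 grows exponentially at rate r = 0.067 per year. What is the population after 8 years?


r*t = 0.067 * 8 = 0.536
exp(0.536) = 1.70916
N = 318 * 1.70916 = 543.513 ≈ 544

544


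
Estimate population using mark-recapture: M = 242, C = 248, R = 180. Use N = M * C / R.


N = M * C / R = 242 * 248 / 180 = 60016 / 180 = 333.42 ≈ 333

333 individuals


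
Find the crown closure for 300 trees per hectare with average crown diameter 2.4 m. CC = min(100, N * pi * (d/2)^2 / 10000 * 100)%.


(d/2)^2 = (2.4/2)^2 = 1.2^2 = 1.44
Crown area = 3.141593 * 1.44 = 4.52389 m^2
N * area / 10000 * 100 = 300 * 4.52389 / 10000 * 100 = 13.5717
CC = min(100, 13.5717) = 13.5717 ≈ 13.6%

13.6%


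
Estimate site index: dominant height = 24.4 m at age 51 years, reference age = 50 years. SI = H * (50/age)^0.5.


50/51 = 0.980392
(0.980392)^0.5 = 0.990147
SI = 24.4 * 0.990147 = 24.1596 ≈ 24.2 m

24.2 m


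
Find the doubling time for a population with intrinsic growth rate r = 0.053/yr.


td = ln(2) / 0.053 = 0.693147 / 0.053 = 13.0782 ≈ 13.1 years

13.1 years


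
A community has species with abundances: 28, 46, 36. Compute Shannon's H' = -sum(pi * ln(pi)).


Total N = 28 + 46 + 36 = 110
Per-species terms:
  p = 28/110 = 0.254545; ln(p) = -1.368278; p*ln(p) = 0.254545 * (-1.368278) = -0.348288
  p = 46/110 = 0.418182; ln(p) = -0.871839; p*ln(p) = 0.418182 * (-0.871839) = -0.364587
  p = 36/110 = 0.327273; ln(p) = -1.116961; p*ln(p) = 0.327273 * (-1.116961) = -0.365551
sum(p*ln(p)) = (-0.348288) + (-0.364587) + (-0.365551) = -1.078426
H' = -(-1.078426) = 1.078426 ≈ 1.0784

1.0784


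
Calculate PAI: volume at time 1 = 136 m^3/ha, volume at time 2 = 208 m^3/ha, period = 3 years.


PAI = (V2 - V1) / period = (208 - 136) / 3 = 72 / 3 = 24.00 m^3/ha/yr

24.00 m^3/ha/yr


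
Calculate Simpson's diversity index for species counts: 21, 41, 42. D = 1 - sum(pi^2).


Total N = 21 + 41 + 42 = 104
Per-species terms:
  p = 21/104 = 0.201923; p^2 = 0.201923^2 = 0.040773
  p = 41/104 = 0.394231; p^2 = 0.394231^2 = 0.155418
  p = 42/104 = 0.403846; p^2 = 0.403846^2 = 0.163092
sum(p^2) = 0.040773 + 0.155418 + 0.163092 = 0.359283
D = 1 - 0.359283 = 0.640717 ≈ 0.6407

0.6407


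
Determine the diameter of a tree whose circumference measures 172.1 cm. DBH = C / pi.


DBH = C / pi = 172.1 / 3.141593 = 54.7811 ≈ 54.78 cm

54.78 cm


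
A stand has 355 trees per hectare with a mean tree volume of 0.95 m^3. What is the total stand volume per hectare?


V_stand = 355 * 0.95 = 337.25 ≈ 337.3 m^3/ha

337.3 m^3/ha


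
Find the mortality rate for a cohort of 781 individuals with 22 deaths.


Mortality rate = 22 / 781 = 0.028169 ≈ 0.0282

0.0282


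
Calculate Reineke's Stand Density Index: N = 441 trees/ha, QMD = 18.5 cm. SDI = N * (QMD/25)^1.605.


QMD/25 = 18.5/25 = 0.74
(0.74)^1.605 = exp(1.605 * ln(0.74)) = exp(1.605 * (-0.301105)) = exp(-0.483274) = 0.616761
SDI = 441 * 0.616761 = 271.992 ≈ 272

272


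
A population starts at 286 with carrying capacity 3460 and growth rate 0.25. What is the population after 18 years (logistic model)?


(K - N0)/N0 = (3460 - 286)/286 = 3174/286 = 11.0979
r*t = 0.25 * 18 = 4.5; exp(-4.5) = 0.0111090
11.0979 * 0.0111090 = 0.123287
1 + 0.123287 = 1.12329
N = 3460 / 1.12329 = 3080.24 ≈ 3080

3080


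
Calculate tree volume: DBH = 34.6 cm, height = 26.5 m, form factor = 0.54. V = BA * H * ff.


(D/200)^2 = (34.6/200)^2 = 0.173^2 = 0.029929
BA = 3.141593 * 0.029929 = 0.0940247 m^2
V = 0.0940247 * 26.5 * 0.54 = 1.34549 ≈ 1.345 m^3

1.345 m^3


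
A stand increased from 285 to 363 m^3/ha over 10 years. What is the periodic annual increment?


PAI = (V2 - V1) / period = (363 - 285) / 10 = 78 / 10 = 7.80 m^3/ha/yr

7.80 m^3/ha/yr


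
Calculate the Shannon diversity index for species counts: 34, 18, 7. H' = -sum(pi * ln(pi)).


Total N = 34 + 18 + 7 = 59
Per-species terms:
  p = 34/59 = 0.576271; ln(p) = -0.551177; p*ln(p) = 0.576271 * (-0.551177) = -0.317627
  p = 18/59 = 0.305085; ln(p) = -1.187165; p*ln(p) = 0.305085 * (-1.187165) = -0.362186
  p = 7/59 = 0.118644; ln(p) = -2.131628; p*ln(p) = 0.118644 * (-2.131628) = -0.252905
sum(p*ln(p)) = (-0.317627) + (-0.362186) + (-0.252905) = -0.932718
H' = -(-0.932718) = 0.932718 ≈ 0.9327

0.9327


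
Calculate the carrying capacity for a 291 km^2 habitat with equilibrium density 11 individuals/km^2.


K = 11 * 291 = 3201 individuals

3201 individuals


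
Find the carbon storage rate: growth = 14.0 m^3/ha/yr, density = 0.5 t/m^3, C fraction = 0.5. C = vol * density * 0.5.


C = 14.0 * 0.5 * 0.5 = 3.50 t C/ha/yr

3.50 t C/ha/yr


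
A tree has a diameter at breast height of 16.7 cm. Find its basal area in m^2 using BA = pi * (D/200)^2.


D/200 = 16.7/200 = 0.0835 m
(D/200)^2 = 0.0835^2 = 0.00697225
BA = 3.141593 * 0.00697225 = 0.0219040 ≈ 0.0219 m^2

0.0219 m^2


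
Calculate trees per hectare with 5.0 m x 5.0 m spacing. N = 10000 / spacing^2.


N = 10000 / 5.0^2 = 10000 / 25 = 400.000 ≈ 400 trees/ha

400 trees/ha


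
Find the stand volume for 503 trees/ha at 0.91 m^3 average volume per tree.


V_stand = 503 * 0.91 = 457.73 ≈ 457.7 m^3/ha

457.7 m^3/ha


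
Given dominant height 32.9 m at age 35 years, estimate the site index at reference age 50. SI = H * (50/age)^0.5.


50/35 = 1.42857
(1.42857)^0.5 = 1.19523
SI = 32.9 * 1.19523 = 39.3231 ≈ 39.3 m

39.3 m


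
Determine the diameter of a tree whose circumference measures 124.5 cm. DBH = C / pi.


DBH = C / pi = 124.5 / 3.141593 = 39.6296 ≈ 39.63 cm

39.63 cm


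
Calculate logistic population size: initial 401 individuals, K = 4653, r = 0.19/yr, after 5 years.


(K - N0)/N0 = (4653 - 401)/401 = 4252/401 = 10.6035
r*t = 0.19 * 5 = 0.95; exp(-0.95) = 0.386741
10.6035 * 0.386741 = 4.10081
1 + 4.10081 = 5.10081
N = 4653 / 5.10081 = 912.208 ≈ 912

912
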